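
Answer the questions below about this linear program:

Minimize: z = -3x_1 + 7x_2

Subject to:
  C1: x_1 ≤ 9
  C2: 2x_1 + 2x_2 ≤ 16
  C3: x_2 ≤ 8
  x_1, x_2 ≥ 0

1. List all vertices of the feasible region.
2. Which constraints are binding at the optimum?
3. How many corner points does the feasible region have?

1. (0, 0), (8, 0), (0, 8)
2. C2, x_2 ≥ 0
3. 3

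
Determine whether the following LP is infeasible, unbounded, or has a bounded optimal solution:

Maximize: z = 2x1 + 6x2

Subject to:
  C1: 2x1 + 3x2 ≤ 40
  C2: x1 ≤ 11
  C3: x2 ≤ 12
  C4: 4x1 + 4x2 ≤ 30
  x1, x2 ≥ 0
The point (0, 7.5) satisfies every constraint, so the LP is feasible; the constraints give x1 ≤ 11 and x2 ≤ 12, which with x1, x2 ≥ 0 keep the feasible region inside a bounded box. A feasible, bounded LP attains a finite optimum at a vertex.

Evaluating z = 2x1 + 6x2 at each vertex:
  (0, 0): z = 0
  (7.5, 0): z = 15
  (0, 7.5): z = 45

Bounded optimum: z* = 45 at (0, 7.5).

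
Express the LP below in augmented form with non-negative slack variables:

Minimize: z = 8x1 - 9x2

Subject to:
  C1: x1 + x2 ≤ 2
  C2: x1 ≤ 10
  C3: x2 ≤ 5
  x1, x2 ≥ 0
min z = 8x1 - 9x2

s.t.
  x1 + x2 + s1 = 2
  x1 + s2 = 10
  x2 + s3 = 5
  x1, x2, s1, s2, s3 ≥ 0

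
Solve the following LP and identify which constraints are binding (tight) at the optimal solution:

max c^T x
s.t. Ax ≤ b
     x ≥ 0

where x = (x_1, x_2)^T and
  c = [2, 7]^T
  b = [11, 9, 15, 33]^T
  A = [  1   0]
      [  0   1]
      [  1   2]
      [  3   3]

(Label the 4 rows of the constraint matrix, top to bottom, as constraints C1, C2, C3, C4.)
Optimal: x_1 = 0, x_2 = 7.5
Binding: C3, x_1 ≥ 0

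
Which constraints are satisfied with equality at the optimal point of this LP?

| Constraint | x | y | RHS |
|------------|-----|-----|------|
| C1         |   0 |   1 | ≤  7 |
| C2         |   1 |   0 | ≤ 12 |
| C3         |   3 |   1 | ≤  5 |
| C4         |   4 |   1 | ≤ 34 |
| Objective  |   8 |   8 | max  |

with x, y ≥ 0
Optimal: x = 0, y = 5
Slack at optimum:
  C1: slack = 2
  C2: slack = 12
  C3: slack = 0 (binding)
  C4: slack = 29
  x ≥ 0: x = 0 (binding)
  y ≥ 0: y = 5
Binding constraints: C3, x ≥ 0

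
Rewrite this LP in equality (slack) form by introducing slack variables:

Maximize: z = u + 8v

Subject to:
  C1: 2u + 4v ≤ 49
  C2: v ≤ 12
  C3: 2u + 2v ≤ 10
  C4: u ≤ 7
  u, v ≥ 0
max z = u + 8v

s.t.
  2u + 4v + s1 = 49
  v + s2 = 12
  2u + 2v + s3 = 10
  u + s4 = 7
  u, v, s1, s2, s3, s4 ≥ 0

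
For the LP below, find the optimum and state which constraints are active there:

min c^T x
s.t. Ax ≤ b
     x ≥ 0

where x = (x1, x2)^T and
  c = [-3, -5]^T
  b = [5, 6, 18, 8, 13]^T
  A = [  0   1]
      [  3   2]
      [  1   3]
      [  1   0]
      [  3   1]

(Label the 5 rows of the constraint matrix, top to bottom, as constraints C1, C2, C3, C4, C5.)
Optimal: x1 = 0, x2 = 3
Binding: C2, x1 ≥ 0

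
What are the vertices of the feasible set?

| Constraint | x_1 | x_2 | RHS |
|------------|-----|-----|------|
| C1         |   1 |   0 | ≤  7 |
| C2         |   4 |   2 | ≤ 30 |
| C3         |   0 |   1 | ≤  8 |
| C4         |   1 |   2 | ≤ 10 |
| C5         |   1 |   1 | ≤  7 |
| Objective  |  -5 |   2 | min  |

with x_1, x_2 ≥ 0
Each vertex is the intersection of two constraint boundaries that also satisfies all remaining constraints:
  x_1 = 0 and x_2 = 0 → (0, 0)
  x_1 = 7 and x_1 + x_2 = 7 → (7, 0)
  x_1 + 2x_2 = 10 and x_1 + x_2 = 7 → (4, 3)
  x_1 + 2x_2 = 10 and x_1 = 0 → (0, 5)

Vertices: (0, 0), (7, 0), (4, 3), (0, 5)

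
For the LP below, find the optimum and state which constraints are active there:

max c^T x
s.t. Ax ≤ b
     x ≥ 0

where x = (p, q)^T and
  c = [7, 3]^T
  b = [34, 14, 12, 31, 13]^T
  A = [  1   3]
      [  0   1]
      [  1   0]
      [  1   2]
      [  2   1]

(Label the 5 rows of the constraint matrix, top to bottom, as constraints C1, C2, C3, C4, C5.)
Optimal: p = 6.5, q = 0
Binding: C5, q ≥ 0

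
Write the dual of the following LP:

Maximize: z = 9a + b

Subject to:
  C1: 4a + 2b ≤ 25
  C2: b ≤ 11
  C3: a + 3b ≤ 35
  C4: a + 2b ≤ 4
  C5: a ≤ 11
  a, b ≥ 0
Minimize: z = 25y1 + 11y2 + 35y3 + 4y4 + 11y5

Subject to:
  C1: -4y1 - y3 - y4 - y5 ≤ -9
  C2: -2y1 - y2 - 3y3 - 2y4 ≤ -1
  y1, y2, y3, y4, y5 ≥ 0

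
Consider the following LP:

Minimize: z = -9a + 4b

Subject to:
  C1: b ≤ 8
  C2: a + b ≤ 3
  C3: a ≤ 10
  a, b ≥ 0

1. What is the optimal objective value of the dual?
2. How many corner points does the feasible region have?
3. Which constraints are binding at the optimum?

1. -27 (by strong duality, equal to the primal optimum)
2. 3
3. C2, b ≥ 0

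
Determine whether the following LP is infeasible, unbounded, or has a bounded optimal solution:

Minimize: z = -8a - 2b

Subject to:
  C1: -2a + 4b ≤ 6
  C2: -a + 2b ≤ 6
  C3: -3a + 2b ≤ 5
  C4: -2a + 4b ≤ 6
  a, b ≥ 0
Feasible point: (0, 0) satisfies every constraint, so the LP is feasible.
Direction d = (1, 0): for each constraint row a, a·d ≤ 0 —
  (-2)(1) + (4)(0) = -2 ≤ 0
  (-1)(1) + (2)(0) = -1 ≤ 0
  (-3)(1) + (2)(0) = -3 ≤ 0
  (-2)(1) + (4)(0) = -2 ≤ 0
and d ≥ 0, so (0, 0) + t·d stays feasible for every t ≥ 0. Along this ray z = -8a - 2b changes by -8 per unit t, so z → −∞.

Unbounded — the objective can decrease without bound over the feasible region.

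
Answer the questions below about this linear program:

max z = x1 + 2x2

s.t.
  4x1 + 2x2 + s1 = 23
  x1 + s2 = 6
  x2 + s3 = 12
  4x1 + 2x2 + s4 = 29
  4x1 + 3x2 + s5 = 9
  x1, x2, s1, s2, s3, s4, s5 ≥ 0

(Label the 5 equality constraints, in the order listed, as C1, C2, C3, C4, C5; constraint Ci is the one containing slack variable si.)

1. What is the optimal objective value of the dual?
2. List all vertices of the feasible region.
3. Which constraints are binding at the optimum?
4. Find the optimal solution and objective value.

1. 6 (by strong duality, equal to the primal optimum)
2. (0, 0), (2.25, 0), (0, 3)
3. C5, x1 ≥ 0
4. x1 = 0, x2 = 3, z = 6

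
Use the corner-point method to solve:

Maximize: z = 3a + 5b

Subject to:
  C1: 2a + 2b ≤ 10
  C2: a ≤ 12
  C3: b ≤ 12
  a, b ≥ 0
Each vertex is the intersection of two constraint boundaries that also satisfies all remaining constraints:
  a = 0 and b = 0 → (0, 0)
  2a + 2b = 10 and b = 0 → (5, 0)
  2a + 2b = 10 and a = 0 → (0, 5)

Evaluating z = 3a + 5b at each vertex:
  (0, 0): z = 0
  (5, 0): z = 15
  (0, 5): z = 25

The maximum is at (0, 5) with z = 25.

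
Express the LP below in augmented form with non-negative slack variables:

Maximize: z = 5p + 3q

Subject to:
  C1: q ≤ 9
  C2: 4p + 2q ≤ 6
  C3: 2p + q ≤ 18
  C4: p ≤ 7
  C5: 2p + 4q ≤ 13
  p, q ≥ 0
max z = 5p + 3q

s.t.
  q + s1 = 9
  4p + 2q + s2 = 6
  2p + q + s3 = 18
  p + s4 = 7
  2p + 4q + s5 = 13
  p, q, s1, s2, s3, s4, s5 ≥ 0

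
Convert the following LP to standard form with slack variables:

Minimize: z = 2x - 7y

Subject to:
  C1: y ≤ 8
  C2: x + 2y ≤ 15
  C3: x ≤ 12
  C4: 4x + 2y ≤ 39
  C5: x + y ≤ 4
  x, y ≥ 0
min z = 2x - 7y

s.t.
  y + s1 = 8
  x + 2y + s2 = 15
  x + s3 = 12
  4x + 2y + s4 = 39
  x + y + s5 = 4
  x, y, s1, s2, s3, s4, s5 ≥ 0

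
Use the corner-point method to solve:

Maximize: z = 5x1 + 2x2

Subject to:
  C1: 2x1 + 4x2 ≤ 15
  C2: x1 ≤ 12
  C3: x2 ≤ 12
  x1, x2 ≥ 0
Each vertex is the intersection of two constraint boundaries that also satisfies all remaining constraints:
  x1 = 0 and x2 = 0 → (0, 0)
  2x1 + 4x2 = 15 and x2 = 0 → (7.5, 0)
  2x1 + 4x2 = 15 and x1 = 0 → (0, 3.75)

Evaluating z = 5x1 + 2x2 at each vertex:
  (0, 0): z = 0
  (7.5, 0): z = 37.5
  (0, 3.75): z = 7.5

The maximum is at (7.5, 0) with z = 37.5.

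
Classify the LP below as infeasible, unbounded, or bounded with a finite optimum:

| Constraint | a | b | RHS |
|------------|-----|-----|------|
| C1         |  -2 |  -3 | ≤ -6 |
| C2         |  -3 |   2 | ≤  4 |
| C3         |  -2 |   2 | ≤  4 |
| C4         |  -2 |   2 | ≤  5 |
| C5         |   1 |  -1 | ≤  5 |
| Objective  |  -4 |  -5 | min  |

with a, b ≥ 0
Feasible point: (0, 2) satisfies every constraint, so the LP is feasible.
Direction d = (1, 1): for each constraint row a, a·d ≤ 0 —
  (-2)(1) + (-3)(1) = -5 ≤ 0
  (-3)(1) + (2)(1) = -1 ≤ 0
  (-2)(1) + (2)(1) = 0 ≤ 0
  (-2)(1) + (2)(1) = 0 ≤ 0
  (1)(1) + (-1)(1) = 0 ≤ 0
and d ≥ 0, so (0, 2) + t·d stays feasible for every t ≥ 0. Along this ray z = -4a - 5b changes by -9 per unit t, so z → −∞.

The LP is unbounded; z can be made arbitrarily small.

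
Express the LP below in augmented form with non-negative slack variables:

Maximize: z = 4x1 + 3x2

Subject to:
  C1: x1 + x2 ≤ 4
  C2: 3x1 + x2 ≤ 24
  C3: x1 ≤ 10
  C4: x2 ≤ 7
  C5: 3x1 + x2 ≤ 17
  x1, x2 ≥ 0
max z = 4x1 + 3x2

s.t.
  x1 + x2 + s1 = 4
  3x1 + x2 + s2 = 24
  x1 + s3 = 10
  x2 + s4 = 7
  3x1 + x2 + s5 = 17
  x1, x2, s1, s2, s3, s4, s5 ≥ 0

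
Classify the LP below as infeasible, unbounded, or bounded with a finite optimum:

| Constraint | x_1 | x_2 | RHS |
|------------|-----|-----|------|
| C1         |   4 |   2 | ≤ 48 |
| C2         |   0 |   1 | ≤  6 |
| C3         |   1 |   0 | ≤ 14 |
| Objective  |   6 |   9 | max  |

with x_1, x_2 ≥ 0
The point (9, 6) satisfies every constraint, so the LP is feasible; the constraints give x_1 ≤ 14 and x_2 ≤ 6, which with x_1, x_2 ≥ 0 keep the feasible region inside a bounded box. A feasible, bounded LP attains a finite optimum at a vertex.

Evaluating z = 6x_1 + 9x_2 at each vertex:
  (0, 0): z = 0
  (12, 0): z = 72
  (9, 6): z = 108
  (0, 6): z = 54

The LP has an optimal solution: (9, 6) with z = 108.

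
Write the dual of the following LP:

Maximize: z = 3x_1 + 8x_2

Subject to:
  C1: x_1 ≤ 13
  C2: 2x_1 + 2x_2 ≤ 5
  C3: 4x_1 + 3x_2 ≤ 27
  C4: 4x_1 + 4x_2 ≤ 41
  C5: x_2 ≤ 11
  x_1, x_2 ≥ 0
Minimize: z = 13y1 + 5y2 + 27y3 + 41y4 + 11y5

Subject to:
  C1: -y1 - 2y2 - 4y3 - 4y4 ≤ -3
  C2: -2y2 - 3y3 - 4y4 - y5 ≤ -8
  y1, y2, y3, y4, y5 ≥ 0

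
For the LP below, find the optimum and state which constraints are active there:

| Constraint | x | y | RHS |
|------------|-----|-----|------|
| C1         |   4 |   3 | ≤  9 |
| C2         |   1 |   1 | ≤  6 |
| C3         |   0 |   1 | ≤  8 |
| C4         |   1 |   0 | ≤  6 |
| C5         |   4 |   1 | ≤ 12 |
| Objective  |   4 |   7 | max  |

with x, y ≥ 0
Optimal: x = 0, y = 3
Slack at optimum:
  C1: slack = 0 (binding)
  C2: slack = 3
  C3: slack = 5
  C4: slack = 6
  C5: slack = 9
  x ≥ 0: x = 0 (binding)
  y ≥ 0: y = 3
Binding constraints: C1, x ≥ 0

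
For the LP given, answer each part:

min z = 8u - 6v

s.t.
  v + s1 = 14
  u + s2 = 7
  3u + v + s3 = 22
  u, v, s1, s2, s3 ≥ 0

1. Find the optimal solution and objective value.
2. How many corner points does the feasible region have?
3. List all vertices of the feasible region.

1. u = 0, v = 14, z = -84
2. 5
3. (0, 0), (7, 0), (7, 1), (2.667, 14), (0, 14)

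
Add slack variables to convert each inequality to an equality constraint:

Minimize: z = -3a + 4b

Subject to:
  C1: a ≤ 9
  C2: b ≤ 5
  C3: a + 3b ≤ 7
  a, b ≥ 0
min z = -3a + 4b

s.t.
  a + s1 = 9
  b + s2 = 5
  a + 3b + s3 = 7
  a, b, s1, s2, s3 ≥ 0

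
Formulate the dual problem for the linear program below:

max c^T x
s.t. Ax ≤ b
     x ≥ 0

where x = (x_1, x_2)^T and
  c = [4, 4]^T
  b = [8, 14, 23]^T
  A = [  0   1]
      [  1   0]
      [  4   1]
Minimize: z = 8y1 + 14y2 + 23y3

Subject to:
  C1: -y2 - 4y3 ≤ -4
  C2: -y1 - y3 ≤ -4
  y1, y2, y3 ≥ 0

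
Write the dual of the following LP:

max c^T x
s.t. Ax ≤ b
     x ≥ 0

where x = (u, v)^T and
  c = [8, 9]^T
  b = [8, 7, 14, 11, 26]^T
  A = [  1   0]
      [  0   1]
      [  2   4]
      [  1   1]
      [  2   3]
Minimize: z = 8y1 + 7y2 + 14y3 + 11y4 + 26y5

Subject to:
  C1: -y1 - 2y3 - y4 - 2y5 ≤ -8
  C2: -y2 - 4y3 - y4 - 3y5 ≤ -9
  y1, y2, y3, y4, y5 ≥ 0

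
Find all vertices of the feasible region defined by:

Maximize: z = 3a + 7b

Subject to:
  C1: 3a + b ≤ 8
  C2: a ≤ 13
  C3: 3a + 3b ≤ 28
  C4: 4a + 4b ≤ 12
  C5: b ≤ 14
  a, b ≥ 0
Each vertex is the intersection of two constraint boundaries that also satisfies all remaining constraints:
  a = 0 and b = 0 → (0, 0)
  3a + b = 8 and b = 0 → (2.667, 0)
  3a + b = 8 and 4a + 4b = 12 → (2.5, 0.5)
  4a + 4b = 12 and a = 0 → (0, 3)

Vertices: (0, 0), (2.667, 0), (2.5, 0.5), (0, 3)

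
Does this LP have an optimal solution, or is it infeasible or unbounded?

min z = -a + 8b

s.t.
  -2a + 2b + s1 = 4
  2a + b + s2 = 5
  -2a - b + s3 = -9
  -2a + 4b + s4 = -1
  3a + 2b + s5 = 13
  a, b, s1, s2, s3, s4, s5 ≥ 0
The row 2a + b + s2 = 5 with s2 ≥ 0 requires 2a + b ≤ 5, while the row -2a - b + s3 = -9 with s3 ≥ 0 is equivalent to 2a + b ≥ 9. Together they would need 9 ≤ 2a + b ≤ 5, which is impossible since 9 > 5. No point satisfies all constraints.

Infeasible: no point satisfies all constraints simultaneously.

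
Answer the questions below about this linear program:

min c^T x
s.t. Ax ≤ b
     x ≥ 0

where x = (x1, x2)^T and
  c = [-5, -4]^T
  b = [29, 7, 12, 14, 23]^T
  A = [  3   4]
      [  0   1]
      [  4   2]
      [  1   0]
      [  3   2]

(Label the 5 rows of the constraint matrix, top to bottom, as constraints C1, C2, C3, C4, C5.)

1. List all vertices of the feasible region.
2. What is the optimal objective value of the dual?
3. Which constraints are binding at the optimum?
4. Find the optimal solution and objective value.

1. (0, 0), (3, 0), (0, 6)
2. -24 (by strong duality, equal to the primal optimum)
3. C3, x1 ≥ 0
4. x1 = 0, x2 = 6, z = -24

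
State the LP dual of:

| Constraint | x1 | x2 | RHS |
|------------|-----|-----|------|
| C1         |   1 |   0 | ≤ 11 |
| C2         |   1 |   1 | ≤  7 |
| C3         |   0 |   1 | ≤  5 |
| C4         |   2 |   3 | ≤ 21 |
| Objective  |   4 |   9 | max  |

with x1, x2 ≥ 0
Minimize: z = 11y1 + 7y2 + 5y3 + 21y4

Subject to:
  C1: -y1 - y2 - 2y4 ≤ -4
  C2: -y2 - y3 - 3y4 ≤ -9
  y1, y2, y3, y4 ≥ 0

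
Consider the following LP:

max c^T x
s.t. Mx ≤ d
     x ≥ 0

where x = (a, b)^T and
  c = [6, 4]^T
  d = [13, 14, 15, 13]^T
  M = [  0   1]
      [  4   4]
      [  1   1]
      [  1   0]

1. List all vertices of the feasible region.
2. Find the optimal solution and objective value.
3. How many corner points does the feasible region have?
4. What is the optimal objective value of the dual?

1. (0, 0), (3.5, 0), (0, 3.5)
2. a = 3.5, b = 0, z = 21
3. 3
4. 21 (by strong duality, equal to the primal optimum)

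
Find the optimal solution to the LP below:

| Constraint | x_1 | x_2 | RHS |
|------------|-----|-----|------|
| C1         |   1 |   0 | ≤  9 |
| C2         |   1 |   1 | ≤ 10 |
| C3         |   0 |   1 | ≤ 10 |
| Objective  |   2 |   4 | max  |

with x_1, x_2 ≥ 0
x_1 = 0, x_2 = 10, z = 40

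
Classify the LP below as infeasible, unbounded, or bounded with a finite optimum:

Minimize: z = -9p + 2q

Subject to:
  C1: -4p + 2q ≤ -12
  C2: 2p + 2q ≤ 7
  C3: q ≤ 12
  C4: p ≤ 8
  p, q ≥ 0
The point (3.5, 0) satisfies every constraint, so the LP is feasible; the constraints give p ≤ 8 and q ≤ 12, which with p, q ≥ 0 keep the feasible region inside a bounded box. A feasible, bounded LP attains a finite optimum at a vertex.

Evaluating z = -9p + 2q at each vertex:
  (3, 0): z = -27
  (3.5, 0): z = -31.5
  (3.167, 0.3333): z = -27.83

The LP has an optimal solution: (3.5, 0) with z = -31.5.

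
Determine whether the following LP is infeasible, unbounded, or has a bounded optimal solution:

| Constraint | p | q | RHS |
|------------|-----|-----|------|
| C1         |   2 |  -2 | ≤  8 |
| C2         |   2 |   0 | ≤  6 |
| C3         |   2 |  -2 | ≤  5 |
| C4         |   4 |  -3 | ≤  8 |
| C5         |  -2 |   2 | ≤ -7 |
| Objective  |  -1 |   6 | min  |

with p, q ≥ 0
C3 requires 2p - 2q ≤ 5, while C5 (-2p + 2q ≤ -7) is equivalent to 2p - 2q ≥ 7. Together they would need 7 ≤ 2p - 2q ≤ 5, which is impossible since 7 > 5. No point satisfies all constraints.

The feasible region is empty; the LP is infeasible.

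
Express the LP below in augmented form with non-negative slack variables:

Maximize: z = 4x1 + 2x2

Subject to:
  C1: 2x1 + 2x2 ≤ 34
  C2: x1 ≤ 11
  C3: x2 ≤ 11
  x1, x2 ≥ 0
max z = 4x1 + 2x2

s.t.
  2x1 + 2x2 + s1 = 34
  x1 + s2 = 11
  x2 + s3 = 11
  x1, x2, s1, s2, s3 ≥ 0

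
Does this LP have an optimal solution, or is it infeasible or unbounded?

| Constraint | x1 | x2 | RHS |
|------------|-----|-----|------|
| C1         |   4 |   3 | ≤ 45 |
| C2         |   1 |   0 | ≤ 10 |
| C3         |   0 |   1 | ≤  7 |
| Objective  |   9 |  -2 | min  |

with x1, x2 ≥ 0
The point (0, 7) satisfies every constraint, so the LP is feasible; the constraints give x1 ≤ 10 and x2 ≤ 7, which with x1, x2 ≥ 0 keep the feasible region inside a bounded box. A feasible, bounded LP attains a finite optimum at a vertex.

Evaluating z = 9x1 - 2x2 at each vertex:
  (0, 0): z = 0
  (10, 0): z = 90
  (10, 1.667): z = 86.67
  (6, 7): z = 40
  (0, 7): z = -14

Bounded optimum: z* = -14 at (0, 7).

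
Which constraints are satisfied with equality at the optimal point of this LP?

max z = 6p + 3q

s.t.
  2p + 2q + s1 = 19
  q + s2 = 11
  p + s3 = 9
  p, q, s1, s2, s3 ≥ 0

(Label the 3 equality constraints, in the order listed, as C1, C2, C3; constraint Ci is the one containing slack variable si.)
Optimal: p = 9, q = 0.5
Binding: C1, C3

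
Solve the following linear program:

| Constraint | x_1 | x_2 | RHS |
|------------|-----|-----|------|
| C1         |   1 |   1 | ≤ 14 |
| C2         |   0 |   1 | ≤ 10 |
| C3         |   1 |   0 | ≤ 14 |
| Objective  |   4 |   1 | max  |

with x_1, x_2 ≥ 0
Each vertex is the intersection of two constraint boundaries that also satisfies all remaining constraints:
  x_1 = 0 and x_2 = 0 → (0, 0)
  x_1 + x_2 = 14 and x_1 = 14 → (14, 0)
  x_1 + x_2 = 14 and x_2 = 10 → (4, 10)
  x_2 = 10 and x_1 = 0 → (0, 10)

Evaluating z = 4x_1 + x_2 at each vertex:
  (0, 0): z = 0
  (14, 0): z = 56
  (4, 10): z = 26
  (0, 10): z = 10

The maximum is at (14, 0) with z = 56.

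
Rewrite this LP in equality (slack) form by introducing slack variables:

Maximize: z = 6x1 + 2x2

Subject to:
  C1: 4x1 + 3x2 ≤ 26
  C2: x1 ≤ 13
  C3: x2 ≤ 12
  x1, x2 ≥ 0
max z = 6x1 + 2x2

s.t.
  4x1 + 3x2 + s1 = 26
  x1 + s2 = 13
  x2 + s3 = 12
  x1, x2, s1, s2, s3 ≥ 0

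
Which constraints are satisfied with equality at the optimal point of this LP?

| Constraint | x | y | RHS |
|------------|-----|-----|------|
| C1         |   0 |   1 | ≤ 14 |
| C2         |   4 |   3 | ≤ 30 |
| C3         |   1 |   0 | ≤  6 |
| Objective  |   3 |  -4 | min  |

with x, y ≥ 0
Optimal: x = 0, y = 10
Slack at optimum:
  C1: slack = 4
  C2: slack = 0 (binding)
  C3: slack = 6
  x ≥ 0: x = 0 (binding)
  y ≥ 0: y = 10
Binding constraints: C2, x ≥ 0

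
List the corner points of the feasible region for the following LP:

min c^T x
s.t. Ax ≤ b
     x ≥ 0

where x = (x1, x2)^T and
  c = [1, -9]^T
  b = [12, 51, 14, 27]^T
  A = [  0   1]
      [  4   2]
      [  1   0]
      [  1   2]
Each vertex is the intersection of two constraint boundaries that also satisfies all remaining constraints:
  x1 = 0 and x2 = 0 → (0, 0)
  4x1 + 2x2 = 51 and x2 = 0 → (12.75, 0)
  4x1 + 2x2 = 51 and x1 + 2x2 = 27 → (8, 9.5)
  x2 = 12 and x1 + 2x2 = 27 → (3, 12)
  x2 = 12 and x1 = 0 → (0, 12)

Vertices: (0, 0), (12.75, 0), (8, 9.5), (3, 12), (0, 12)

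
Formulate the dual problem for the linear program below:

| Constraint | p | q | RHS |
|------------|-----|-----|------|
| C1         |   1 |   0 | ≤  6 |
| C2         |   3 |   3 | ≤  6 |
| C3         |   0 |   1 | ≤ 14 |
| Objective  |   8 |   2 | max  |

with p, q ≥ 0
Minimize: z = 6y1 + 6y2 + 14y3

Subject to:
  C1: -y1 - 3y2 ≤ -8
  C2: -3y2 - y3 ≤ -2
  y1, y2, y3 ≥ 0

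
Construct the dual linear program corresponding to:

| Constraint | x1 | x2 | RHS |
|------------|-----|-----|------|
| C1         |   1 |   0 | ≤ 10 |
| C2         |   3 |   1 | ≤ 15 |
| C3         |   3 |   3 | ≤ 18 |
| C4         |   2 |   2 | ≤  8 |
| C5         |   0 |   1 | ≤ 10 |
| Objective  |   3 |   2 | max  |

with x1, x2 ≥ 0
Minimize: z = 10y1 + 15y2 + 18y3 + 8y4 + 10y5

Subject to:
  C1: -y1 - 3y2 - 3y3 - 2y4 ≤ -3
  C2: -y2 - 3y3 - 2y4 - y5 ≤ -2
  y1, y2, y3, y4, y5 ≥ 0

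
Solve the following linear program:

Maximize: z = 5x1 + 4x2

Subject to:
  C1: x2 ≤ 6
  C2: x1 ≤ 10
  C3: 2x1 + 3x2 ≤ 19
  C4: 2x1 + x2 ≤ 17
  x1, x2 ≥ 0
x1 = 8, x2 = 1, z = 44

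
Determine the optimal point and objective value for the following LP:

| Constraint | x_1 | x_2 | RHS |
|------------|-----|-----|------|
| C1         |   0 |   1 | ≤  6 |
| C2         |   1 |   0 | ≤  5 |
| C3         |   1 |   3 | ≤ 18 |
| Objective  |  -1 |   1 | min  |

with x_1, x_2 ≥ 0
Each vertex is the intersection of two constraint boundaries that also satisfies all remaining constraints:
  x_1 = 0 and x_2 = 0 → (0, 0)
  x_1 = 5 and x_2 = 0 → (5, 0)
  x_1 = 5 and x_1 + 3x_2 = 18 → (5, 4.333)
  x_2 = 6 and x_1 + 3x_2 = 18 → (0, 6)

Evaluating z = -x_1 + x_2 at each vertex:
  (0, 0): z = 0
  (5, 0): z = -5
  (5, 4.333): z = -0.6667
  (0, 6): z = 6

The minimum is at (5, 0) with z = -5.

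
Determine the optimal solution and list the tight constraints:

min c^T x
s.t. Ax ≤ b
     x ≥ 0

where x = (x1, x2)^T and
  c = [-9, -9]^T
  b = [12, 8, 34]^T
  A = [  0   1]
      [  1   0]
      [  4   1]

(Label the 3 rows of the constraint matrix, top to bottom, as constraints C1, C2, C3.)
Optimal: x1 = 5.5, x2 = 12
Slack at optimum:
  C1: slack = 0 (binding)
  C2: slack = 2.5
  C3: slack = 0 (binding)
  x1 ≥ 0: x1 = 5.5
  x2 ≥ 0: x2 = 12
Binding constraints: C1, C3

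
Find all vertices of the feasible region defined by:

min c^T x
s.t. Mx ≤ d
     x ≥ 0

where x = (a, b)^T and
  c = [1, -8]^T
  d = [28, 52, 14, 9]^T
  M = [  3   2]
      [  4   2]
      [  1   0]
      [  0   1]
Each vertex is the intersection of two constraint boundaries that also satisfies all remaining constraints:
  a = 0 and b = 0 → (0, 0)
  3a + 2b = 28 and b = 0 → (9.333, 0)
  3a + 2b = 28 and b = 9 → (3.333, 9)
  b = 9 and a = 0 → (0, 9)

Vertices: (0, 0), (9.333, 0), (3.333, 9), (0, 9)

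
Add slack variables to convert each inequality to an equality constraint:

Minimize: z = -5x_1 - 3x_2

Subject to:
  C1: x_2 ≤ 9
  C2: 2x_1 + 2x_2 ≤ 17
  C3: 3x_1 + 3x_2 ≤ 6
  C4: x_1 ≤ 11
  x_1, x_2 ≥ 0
min z = -5x_1 - 3x_2

s.t.
  x_2 + s1 = 9
  2x_1 + 2x_2 + s2 = 17
  3x_1 + 3x_2 + s3 = 6
  x_1 + s4 = 11
  x_1, x_2, s1, s2, s3, s4 ≥ 0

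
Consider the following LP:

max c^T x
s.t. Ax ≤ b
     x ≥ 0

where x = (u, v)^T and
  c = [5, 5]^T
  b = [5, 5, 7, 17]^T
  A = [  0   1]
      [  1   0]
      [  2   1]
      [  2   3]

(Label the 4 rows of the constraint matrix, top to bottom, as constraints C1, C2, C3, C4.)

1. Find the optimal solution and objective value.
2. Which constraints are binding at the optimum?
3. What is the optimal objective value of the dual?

1. u = 1, v = 5, z = 30
2. C1, C3, C4
3. 30 (by strong duality, equal to the primal optimum)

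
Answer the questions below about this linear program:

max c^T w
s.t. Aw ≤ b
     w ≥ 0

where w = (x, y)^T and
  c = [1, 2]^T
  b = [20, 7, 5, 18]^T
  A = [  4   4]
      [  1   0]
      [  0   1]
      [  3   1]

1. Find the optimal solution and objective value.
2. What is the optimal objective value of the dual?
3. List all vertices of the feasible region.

1. x = 0, y = 5, z = 10
2. 10 (by strong duality, equal to the primal optimum)
3. (0, 0), (5, 0), (0, 5)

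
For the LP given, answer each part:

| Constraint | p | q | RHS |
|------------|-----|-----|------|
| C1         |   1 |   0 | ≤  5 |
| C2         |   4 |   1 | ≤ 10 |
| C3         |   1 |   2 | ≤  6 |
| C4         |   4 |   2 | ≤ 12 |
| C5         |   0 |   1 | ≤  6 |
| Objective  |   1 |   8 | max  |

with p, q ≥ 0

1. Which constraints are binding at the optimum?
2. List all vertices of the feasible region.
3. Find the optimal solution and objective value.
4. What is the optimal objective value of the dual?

1. C3, p ≥ 0
2. (0, 0), (2.5, 0), (2, 2), (0, 3)
3. p = 0, q = 3, z = 24
4. 24 (by strong duality, equal to the primal optimum)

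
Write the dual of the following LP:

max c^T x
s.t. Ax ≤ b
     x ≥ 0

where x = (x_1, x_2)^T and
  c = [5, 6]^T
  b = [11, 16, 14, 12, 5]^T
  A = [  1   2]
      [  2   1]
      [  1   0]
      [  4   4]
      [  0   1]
Minimize: z = 11y1 + 16y2 + 14y3 + 12y4 + 5y5

Subject to:
  C1: -y1 - 2y2 - y3 - 4y4 ≤ -5
  C2: -2y1 - y2 - 4y4 - y5 ≤ -6
  y1, y2, y3, y4, y5 ≥ 0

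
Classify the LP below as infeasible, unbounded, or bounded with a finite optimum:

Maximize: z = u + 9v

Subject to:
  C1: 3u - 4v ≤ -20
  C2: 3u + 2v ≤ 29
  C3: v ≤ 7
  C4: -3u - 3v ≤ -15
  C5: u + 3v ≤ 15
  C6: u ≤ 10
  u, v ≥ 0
The point (0, 5) satisfies every constraint, so the LP is feasible; the constraints give u ≤ 10 and v ≤ 7, which with u, v ≥ 0 keep the feasible region inside a bounded box. A feasible, bounded LP attains a finite optimum at a vertex.

Evaluating z = u + 9v at each vertex:
  (0, 5): z = 45

Bounded optimum: z* = 45 at (0, 5).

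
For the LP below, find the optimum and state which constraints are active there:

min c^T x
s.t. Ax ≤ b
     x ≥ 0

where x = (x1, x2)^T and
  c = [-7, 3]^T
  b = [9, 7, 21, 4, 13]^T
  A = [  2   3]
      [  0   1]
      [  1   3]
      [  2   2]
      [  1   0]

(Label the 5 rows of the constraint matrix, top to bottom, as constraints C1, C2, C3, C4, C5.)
Optimal: x1 = 2, x2 = 0
Slack at optimum:
  C1: slack = 5
  C2: slack = 7
  C3: slack = 19
  C4: slack = 0 (binding)
  C5: slack = 11
  x1 ≥ 0: x1 = 2
  x2 ≥ 0: x2 = 0 (binding)
Binding constraints: C4, x2 ≥ 0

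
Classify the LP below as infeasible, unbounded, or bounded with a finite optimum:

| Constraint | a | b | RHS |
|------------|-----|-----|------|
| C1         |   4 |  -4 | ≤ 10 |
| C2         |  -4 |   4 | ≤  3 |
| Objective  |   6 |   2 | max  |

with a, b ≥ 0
Feasible point: (0, 0) satisfies every constraint, so the LP is feasible.
Direction d = (1, 1): for each constraint row a, a·d ≤ 0 —
  (4)(1) + (-4)(1) = 0 ≤ 0
  (-4)(1) + (4)(1) = 0 ≤ 0
and d ≥ 0, so (0, 0) + t·d stays feasible for every t ≥ 0. Along this ray z = 6a + 2b changes by 8 per unit t, so z → +∞.

The LP is unbounded; z can be made arbitrarily large.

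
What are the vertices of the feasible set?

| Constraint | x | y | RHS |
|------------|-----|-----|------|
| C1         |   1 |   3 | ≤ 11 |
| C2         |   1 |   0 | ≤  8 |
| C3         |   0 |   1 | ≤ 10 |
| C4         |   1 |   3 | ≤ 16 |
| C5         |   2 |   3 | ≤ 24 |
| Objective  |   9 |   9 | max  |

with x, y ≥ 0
Each vertex is the intersection of two constraint boundaries that also satisfies all remaining constraints:
  x = 0 and y = 0 → (0, 0)
  x = 8 and y = 0 → (8, 0)
  x + 3y = 11 and x = 8 → (8, 1)
  x + 3y = 11 and x = 0 → (0, 3.667)

Vertices: (0, 0), (8, 0), (8, 1), (0, 3.667)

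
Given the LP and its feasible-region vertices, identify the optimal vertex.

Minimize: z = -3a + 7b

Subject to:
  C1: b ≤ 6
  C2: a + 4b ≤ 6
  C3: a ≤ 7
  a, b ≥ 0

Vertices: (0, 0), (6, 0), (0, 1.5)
Evaluating z = -3a + 7b at each vertex:
  (0, 0): z = 0
  (6, 0): z = -18
  (0, 1.5): z = 10.5

The smallest value is z = -18, attained at (6, 0).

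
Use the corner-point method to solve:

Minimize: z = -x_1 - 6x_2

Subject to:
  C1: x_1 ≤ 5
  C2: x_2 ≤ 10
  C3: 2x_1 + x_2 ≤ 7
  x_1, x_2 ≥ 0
Each vertex is the intersection of two constraint boundaries that also satisfies all remaining constraints:
  x_1 = 0 and x_2 = 0 → (0, 0)
  2x_1 + x_2 = 7 and x_2 = 0 → (3.5, 0)
  2x_1 + x_2 = 7 and x_1 = 0 → (0, 7)

Evaluating z = -x_1 - 6x_2 at each vertex:
  (0, 0): z = 0
  (3.5, 0): z = -3.5
  (0, 7): z = -42

The minimum is at (0, 7) with z = -42.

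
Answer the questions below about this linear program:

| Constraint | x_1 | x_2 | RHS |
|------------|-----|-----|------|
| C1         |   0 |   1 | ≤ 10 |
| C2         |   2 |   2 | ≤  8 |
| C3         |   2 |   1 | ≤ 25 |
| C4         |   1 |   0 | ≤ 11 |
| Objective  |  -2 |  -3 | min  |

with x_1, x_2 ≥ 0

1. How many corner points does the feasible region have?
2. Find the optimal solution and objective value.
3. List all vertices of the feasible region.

1. 3
2. x_1 = 0, x_2 = 4, z = -12
3. (0, 0), (4, 0), (0, 4)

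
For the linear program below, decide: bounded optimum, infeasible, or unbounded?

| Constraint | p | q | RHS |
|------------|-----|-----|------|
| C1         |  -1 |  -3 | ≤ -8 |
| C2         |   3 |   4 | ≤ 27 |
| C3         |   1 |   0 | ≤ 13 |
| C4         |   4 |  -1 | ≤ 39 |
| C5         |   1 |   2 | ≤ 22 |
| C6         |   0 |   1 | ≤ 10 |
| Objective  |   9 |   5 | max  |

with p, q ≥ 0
The point (9, 0) satisfies every constraint, so the LP is feasible; the constraints give p ≤ 13 and q ≤ 10, which with p, q ≥ 0 keep the feasible region inside a bounded box. A feasible, bounded LP attains a finite optimum at a vertex.

Evaluating z = 9p + 5q at each vertex:
  (8, 0): z = 72
  (9, 0): z = 81
  (0, 6.75): z = 33.75
  (0, 2.667): z = 13.33

The LP has an optimal solution: (9, 0) with z = 81.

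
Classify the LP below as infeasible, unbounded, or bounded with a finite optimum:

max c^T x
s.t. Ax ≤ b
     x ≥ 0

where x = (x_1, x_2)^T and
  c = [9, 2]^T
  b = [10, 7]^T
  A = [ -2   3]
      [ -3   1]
Feasible point: (0, 0) satisfies every constraint, so the LP is feasible.
Direction d = (1, 0): for each constraint row a, a·d ≤ 0 —
  (-2)(1) + (3)(0) = -2 ≤ 0
  (-3)(1) + (1)(0) = -3 ≤ 0
and d ≥ 0, so (0, 0) + t·d stays feasible for every t ≥ 0. Along this ray z = 9x_1 + 2x_2 changes by 9 per unit t, so z → +∞.

The LP is unbounded; z can be made arbitrarily large.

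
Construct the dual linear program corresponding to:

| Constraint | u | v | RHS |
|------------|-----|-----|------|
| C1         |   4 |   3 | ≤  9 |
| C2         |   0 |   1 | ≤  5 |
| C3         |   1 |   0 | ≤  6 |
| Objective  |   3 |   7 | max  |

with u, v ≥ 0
Minimize: z = 9y1 + 5y2 + 6y3

Subject to:
  C1: -4y1 - y3 ≤ -3
  C2: -3y1 - y2 ≤ -7
  y1, y2, y3 ≥ 0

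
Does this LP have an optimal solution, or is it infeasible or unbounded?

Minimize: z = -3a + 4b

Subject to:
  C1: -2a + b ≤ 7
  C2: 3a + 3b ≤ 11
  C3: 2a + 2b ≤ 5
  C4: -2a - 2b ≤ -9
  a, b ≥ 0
C3 requires 2a + 2b ≤ 5, while C4 (-2a - 2b ≤ -9) is equivalent to 2a + 2b ≥ 9. Together they would need 9 ≤ 2a + 2b ≤ 5, which is impossible since 9 > 5. No point satisfies all constraints.

The feasible region is empty; the LP is infeasible.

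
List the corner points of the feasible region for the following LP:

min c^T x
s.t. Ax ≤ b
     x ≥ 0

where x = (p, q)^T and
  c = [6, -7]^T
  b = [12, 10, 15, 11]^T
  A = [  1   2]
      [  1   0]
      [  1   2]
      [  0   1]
Each vertex is the intersection of two constraint boundaries that also satisfies all remaining constraints:
  p = 0 and q = 0 → (0, 0)
  p = 10 and q = 0 → (10, 0)
  p + 2q = 12 and p = 10 → (10, 1)
  p + 2q = 12 and p = 0 → (0, 6)

Vertices: (0, 0), (10, 0), (10, 1), (0, 6)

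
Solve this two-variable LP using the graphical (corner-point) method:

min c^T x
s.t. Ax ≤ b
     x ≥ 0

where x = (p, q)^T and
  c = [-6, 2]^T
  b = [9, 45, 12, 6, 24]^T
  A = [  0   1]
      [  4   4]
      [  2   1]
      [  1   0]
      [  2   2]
Each vertex is the intersection of two constraint boundaries that also satisfies all remaining constraints:
  p = 0 and q = 0 → (0, 0)
  2p + q = 12 and p = 6 → (6, 0)
  q = 9 and 2p + q = 12 → (1.5, 9)
  q = 9 and p = 0 → (0, 9)

Evaluating z = -6p + 2q at each vertex:
  (0, 0): z = 0
  (6, 0): z = -36
  (1.5, 9): z = 9
  (0, 9): z = 18

The minimum is at (6, 0) with z = -36.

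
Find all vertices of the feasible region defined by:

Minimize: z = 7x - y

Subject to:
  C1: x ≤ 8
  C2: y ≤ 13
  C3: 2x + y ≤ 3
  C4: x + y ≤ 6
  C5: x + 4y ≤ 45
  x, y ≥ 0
Each vertex is the intersection of two constraint boundaries that also satisfies all remaining constraints:
  x = 0 and y = 0 → (0, 0)
  2x + y = 3 and y = 0 → (1.5, 0)
  2x + y = 3 and x = 0 → (0, 3)

Vertices: (0, 0), (1.5, 0), (0, 3)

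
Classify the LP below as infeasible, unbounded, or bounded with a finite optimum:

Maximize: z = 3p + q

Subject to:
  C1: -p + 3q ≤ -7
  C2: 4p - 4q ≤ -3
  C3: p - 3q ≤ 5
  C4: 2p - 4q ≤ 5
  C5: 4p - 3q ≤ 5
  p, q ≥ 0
C3 requires p - 3q ≤ 5, while C1 (-p + 3q ≤ -7) is equivalent to p - 3q ≥ 7. Together they would need 7 ≤ p - 3q ≤ 5, which is impossible since 7 > 5. No point satisfies all constraints.

Infeasible: no point satisfies all constraints simultaneously.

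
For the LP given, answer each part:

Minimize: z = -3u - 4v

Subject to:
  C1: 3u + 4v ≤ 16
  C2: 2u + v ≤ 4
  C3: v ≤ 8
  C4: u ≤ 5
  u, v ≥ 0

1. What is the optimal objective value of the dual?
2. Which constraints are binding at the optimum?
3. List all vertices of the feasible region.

1. -16 (by strong duality, equal to the primal optimum)
2. C1, C2, u ≥ 0
3. (0, 0), (2, 0), (0, 4)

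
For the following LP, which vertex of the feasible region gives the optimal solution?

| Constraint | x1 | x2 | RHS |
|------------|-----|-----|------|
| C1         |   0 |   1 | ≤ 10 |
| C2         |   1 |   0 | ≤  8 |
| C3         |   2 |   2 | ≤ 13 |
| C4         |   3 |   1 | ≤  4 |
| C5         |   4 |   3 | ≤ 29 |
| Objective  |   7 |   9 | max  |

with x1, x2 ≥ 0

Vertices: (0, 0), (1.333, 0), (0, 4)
Evaluating z = 7x1 + 9x2 at each vertex:
  (0, 0): z = 0
  (1.333, 0): z = 9.333
  (0, 4): z = 36

The largest value is z = 36, attained at (0, 4).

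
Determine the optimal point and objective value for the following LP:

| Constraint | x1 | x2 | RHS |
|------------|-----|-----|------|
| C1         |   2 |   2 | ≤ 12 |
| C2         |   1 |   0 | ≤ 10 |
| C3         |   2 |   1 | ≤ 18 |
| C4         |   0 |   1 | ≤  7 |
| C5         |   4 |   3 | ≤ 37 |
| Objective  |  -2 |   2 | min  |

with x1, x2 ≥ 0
Each vertex is the intersection of two constraint boundaries that also satisfies all remaining constraints:
  x1 = 0 and x2 = 0 → (0, 0)
  2x1 + 2x2 = 12 and x2 = 0 → (6, 0)
  2x1 + 2x2 = 12 and x1 = 0 → (0, 6)

Evaluating z = -2x1 + 2x2 at each vertex:
  (0, 0): z = 0
  (6, 0): z = -12
  (0, 6): z = 12

The minimum is at (6, 0) with z = -12.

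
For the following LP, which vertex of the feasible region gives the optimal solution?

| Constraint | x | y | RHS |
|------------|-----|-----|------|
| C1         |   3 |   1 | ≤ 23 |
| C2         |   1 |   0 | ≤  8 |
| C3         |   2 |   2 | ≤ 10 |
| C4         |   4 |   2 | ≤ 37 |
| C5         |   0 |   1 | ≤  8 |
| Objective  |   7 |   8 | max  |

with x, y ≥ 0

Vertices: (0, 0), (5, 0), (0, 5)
Evaluating z = 7x + 8y at each vertex:
  (0, 0): z = 0
  (5, 0): z = 35
  (0, 5): z = 40

The largest value is z = 40, attained at (0, 5).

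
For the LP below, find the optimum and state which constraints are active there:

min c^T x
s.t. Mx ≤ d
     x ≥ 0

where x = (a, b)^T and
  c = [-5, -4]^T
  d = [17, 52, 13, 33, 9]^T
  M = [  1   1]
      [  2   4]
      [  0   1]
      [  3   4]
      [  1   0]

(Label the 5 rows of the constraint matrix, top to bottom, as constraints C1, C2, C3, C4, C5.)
Optimal: a = 9, b = 1.5
Binding: C4, C5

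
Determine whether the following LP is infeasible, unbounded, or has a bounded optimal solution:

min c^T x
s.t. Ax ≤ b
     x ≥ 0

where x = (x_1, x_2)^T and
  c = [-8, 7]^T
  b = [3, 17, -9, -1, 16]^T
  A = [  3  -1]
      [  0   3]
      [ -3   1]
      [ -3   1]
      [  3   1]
One constraint requires 3x_1 - x_2 ≤ 3, while the constraint -3x_1 + x_2 ≤ -9 is equivalent to 3x_1 - x_2 ≥ 9. Together they would need 9 ≤ 3x_1 - x_2 ≤ 3, which is impossible since 9 > 3. No point satisfies all constraints.

Infeasible: no point satisfies all constraints simultaneously.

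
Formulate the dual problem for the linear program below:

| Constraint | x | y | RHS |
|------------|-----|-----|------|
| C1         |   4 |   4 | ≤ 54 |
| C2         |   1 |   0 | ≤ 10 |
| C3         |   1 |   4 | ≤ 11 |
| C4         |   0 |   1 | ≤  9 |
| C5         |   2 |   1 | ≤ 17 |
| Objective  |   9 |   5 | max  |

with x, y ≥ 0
Minimize: z = 54y1 + 10y2 + 11y3 + 9y4 + 17y5

Subject to:
  C1: -4y1 - y2 - y3 - 2y5 ≤ -9
  C2: -4y1 - 4y3 - y4 - y5 ≤ -5
  y1, y2, y3, y4, y5 ≥ 0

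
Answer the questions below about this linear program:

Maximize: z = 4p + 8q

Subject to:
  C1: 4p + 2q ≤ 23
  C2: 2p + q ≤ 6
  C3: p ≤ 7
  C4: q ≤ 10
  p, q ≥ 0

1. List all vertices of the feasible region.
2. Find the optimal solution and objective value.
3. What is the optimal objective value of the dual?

1. (0, 0), (3, 0), (0, 6)
2. p = 0, q = 6, z = 48
3. 48 (by strong duality, equal to the primal optimum)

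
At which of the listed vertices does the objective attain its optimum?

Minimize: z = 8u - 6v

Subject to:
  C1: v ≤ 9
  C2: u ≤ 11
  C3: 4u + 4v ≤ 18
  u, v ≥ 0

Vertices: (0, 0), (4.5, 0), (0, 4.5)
Evaluating z = 8u - 6v at each vertex:
  (0, 0): z = 0
  (4.5, 0): z = 36
  (0, 4.5): z = -27

The smallest value is z = -27, attained at (0, 4.5).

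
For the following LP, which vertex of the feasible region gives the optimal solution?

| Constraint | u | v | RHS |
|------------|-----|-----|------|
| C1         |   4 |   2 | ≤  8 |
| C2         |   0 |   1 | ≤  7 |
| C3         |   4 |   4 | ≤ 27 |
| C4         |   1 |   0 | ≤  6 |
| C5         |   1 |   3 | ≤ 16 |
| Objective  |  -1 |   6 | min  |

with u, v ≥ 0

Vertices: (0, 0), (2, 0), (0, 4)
(2, 0) with z = -2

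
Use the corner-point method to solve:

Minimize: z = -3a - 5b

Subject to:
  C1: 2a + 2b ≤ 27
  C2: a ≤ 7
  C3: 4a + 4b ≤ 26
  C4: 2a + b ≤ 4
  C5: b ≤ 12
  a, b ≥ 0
a = 0, b = 4, z = -20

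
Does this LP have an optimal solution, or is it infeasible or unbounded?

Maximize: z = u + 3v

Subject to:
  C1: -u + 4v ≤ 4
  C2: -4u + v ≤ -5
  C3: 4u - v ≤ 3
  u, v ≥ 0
C3 requires 4u - v ≤ 3, while C2 (-4u + v ≤ -5) is equivalent to 4u - v ≥ 5. Together they would need 5 ≤ 4u - v ≤ 3, which is impossible since 5 > 3. No point satisfies all constraints.

Infeasible — the constraint set is empty.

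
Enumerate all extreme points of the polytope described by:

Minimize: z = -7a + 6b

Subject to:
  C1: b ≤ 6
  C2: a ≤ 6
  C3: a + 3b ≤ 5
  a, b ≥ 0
Each vertex is the intersection of two constraint boundaries that also satisfies all remaining constraints:
  a = 0 and b = 0 → (0, 0)
  a + 3b = 5 and b = 0 → (5, 0)
  a + 3b = 5 and a = 0 → (0, 1.667)

Vertices: (0, 0), (5, 0), (0, 1.667)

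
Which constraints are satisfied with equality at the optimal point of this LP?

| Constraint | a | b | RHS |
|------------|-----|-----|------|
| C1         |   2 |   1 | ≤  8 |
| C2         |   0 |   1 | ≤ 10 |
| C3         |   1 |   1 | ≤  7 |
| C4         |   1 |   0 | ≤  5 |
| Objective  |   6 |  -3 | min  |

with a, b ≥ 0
Optimal: a = 0, b = 7
Binding: C3, a ≥ 0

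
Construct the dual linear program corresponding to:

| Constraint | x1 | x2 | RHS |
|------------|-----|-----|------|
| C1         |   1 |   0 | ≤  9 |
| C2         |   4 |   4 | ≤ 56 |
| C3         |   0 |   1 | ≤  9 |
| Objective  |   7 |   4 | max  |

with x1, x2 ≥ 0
Minimize: z = 9y1 + 56y2 + 9y3

Subject to:
  C1: -y1 - 4y2 ≤ -7
  C2: -4y2 - y3 ≤ -4
  y1, y2, y3 ≥ 0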